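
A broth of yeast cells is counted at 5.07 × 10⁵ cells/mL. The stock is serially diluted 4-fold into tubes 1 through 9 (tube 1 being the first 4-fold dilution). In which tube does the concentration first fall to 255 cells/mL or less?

tube 6

Tube n has concentration 5.07 × 10⁵ cells/mL / 4ⁿ.
Need 4ⁿ ≥ 5.07 × 10⁵ cells/mL / 255 cells/mL = 1988, so n ≥ 5.48.
First such tube: n = 6.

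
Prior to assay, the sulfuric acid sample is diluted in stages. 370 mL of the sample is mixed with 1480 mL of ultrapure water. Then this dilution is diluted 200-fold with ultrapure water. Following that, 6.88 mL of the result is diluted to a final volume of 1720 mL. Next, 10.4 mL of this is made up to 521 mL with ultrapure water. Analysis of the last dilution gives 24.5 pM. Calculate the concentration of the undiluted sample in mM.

0.307 mM

Overall dilution factor = 5 × 200 × 250 × 50.10 = 1.25 × 10⁷.
Original = 24.5 pM × 1.25 × 10⁷ = 3.07 × 10⁸ pM = 0.307 mM.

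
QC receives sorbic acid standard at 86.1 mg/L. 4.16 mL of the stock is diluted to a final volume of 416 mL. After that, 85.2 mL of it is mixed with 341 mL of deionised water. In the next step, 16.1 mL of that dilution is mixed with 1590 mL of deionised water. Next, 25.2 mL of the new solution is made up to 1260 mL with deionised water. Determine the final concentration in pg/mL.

34.5 pg/mL

Overall dilution factor = 100 × 5.002 × 99.76 × 50 = 2.50 × 10⁶.
86.1 mg/L / 2.50 × 10⁶ = 3.45 × 10⁻⁵ mg/L = 34.5 pg/mL.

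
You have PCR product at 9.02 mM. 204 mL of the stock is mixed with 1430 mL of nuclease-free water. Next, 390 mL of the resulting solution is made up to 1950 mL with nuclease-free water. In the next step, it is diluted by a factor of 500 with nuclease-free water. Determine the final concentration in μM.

Overall dilution factor = 8.010 × 5 × 500 = 2.00 × 10⁴.
9.02 mM / 2.00 × 10⁴ = 4.50 × 10⁻⁴ mM = 0.450 μM.

0.450 μM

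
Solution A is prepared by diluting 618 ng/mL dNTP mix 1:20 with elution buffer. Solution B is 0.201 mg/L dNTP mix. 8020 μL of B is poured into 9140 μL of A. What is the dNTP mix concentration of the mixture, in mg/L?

C_A = 618 ng/mL / 20 = 30.9 ng/mL.
C_B = 0.201 mg/L = 201 ng/mL.
C_mix = (C_A·V_A + C_B·V_B)/(V_A + V_B) = (30.9×9140 + 201×8020) / 17160 = 110 ng/mL = 0.110 mg/L.

0.110 mg/L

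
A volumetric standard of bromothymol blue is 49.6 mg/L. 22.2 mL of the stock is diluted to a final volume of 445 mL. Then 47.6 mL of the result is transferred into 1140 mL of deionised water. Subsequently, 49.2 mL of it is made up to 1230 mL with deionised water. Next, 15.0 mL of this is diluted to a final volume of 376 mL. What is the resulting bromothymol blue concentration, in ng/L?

Overall dilution factor = 20.05 × 24.95 × 25 × 25.07 = 3.13 × 10⁵.
49.6 mg/L / 3.13 × 10⁵ = 1.58 × 10⁻⁴ mg/L = 158 ng/L.

158 ng/L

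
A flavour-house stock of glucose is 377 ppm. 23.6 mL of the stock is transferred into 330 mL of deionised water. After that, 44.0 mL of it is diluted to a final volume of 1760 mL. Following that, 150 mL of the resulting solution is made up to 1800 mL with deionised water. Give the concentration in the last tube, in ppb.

52.4 ppb

Overall dilution factor = 14.98 × 40 × 12 = 7192.
377 ppm / 7192 = 0.0524 ppm = 52.4 ppb.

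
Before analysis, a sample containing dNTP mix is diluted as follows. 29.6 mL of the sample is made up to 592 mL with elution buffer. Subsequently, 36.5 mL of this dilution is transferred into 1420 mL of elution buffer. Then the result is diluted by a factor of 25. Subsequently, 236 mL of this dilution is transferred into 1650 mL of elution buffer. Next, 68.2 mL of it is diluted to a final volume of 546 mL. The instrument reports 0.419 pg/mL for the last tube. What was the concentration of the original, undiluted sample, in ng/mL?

Overall dilution factor = 20 × 39.90 × 25 × 7.992 × 8.006 = 1.28 × 10⁶.
Original = 0.419 pg/mL × 1.28 × 10⁶ = 5.35 × 10⁵ pg/mL = 535 ng/mL.

535 ng/mL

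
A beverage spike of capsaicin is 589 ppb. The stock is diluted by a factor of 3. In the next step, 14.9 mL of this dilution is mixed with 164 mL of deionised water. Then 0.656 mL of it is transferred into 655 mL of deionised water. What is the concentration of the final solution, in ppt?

Overall dilution factor = 3 × 12.01 × 999.5 = 3.60 × 10⁴.
589 ppb / 3.60 × 10⁴ = 0.0164 ppb = 16.4 ppt.

16.4 ppt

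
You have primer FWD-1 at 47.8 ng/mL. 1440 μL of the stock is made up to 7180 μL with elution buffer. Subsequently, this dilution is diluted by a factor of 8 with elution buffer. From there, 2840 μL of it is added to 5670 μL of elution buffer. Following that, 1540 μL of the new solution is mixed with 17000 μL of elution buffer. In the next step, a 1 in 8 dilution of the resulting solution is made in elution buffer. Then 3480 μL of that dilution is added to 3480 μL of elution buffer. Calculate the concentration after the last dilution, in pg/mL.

2.08 pg/mL

Overall dilution factor = 4.986 × 8 × 2.996 × 12.04 × 8 × 2 = 2.30 × 10⁴.
47.8 ng/mL / 2.30 × 10⁴ = 2.08 × 10⁻³ ng/mL = 2.08 pg/mL.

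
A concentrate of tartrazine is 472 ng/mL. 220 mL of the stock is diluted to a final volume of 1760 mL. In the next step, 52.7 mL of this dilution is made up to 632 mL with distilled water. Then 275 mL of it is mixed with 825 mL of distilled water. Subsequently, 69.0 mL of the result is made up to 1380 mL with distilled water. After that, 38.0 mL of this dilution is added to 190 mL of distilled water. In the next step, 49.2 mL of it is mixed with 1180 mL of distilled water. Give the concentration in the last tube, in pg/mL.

Overall dilution factor = 8 × 11.99 × 4 × 20 × 6 × 24.98 = 1.15 × 10⁶.
472 ng/mL / 1.15 × 10⁶ = 4.10 × 10⁻⁴ ng/mL = 0.410 pg/mL.

0.410 pg/mL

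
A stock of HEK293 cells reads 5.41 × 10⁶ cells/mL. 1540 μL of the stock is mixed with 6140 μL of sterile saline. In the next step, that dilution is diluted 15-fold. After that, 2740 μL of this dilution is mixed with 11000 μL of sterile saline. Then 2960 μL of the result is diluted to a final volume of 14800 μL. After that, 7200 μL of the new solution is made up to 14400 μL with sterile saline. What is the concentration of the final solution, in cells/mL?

1440 cells/mL

Overall dilution factor = 4.987 × 15 × 5.015 × 5 × 2 = 3751.
5.41 × 10⁶ cells/mL / 3751 = 1440 cells/mL.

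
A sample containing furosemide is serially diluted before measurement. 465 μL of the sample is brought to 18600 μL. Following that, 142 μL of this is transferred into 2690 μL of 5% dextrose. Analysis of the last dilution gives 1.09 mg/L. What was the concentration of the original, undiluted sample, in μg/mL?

Overall dilution factor = 40 × 19.94 = 798.
Original = 1.09 mg/L × 798 = 870 mg/L = 870 μg/mL.

870 μg/mL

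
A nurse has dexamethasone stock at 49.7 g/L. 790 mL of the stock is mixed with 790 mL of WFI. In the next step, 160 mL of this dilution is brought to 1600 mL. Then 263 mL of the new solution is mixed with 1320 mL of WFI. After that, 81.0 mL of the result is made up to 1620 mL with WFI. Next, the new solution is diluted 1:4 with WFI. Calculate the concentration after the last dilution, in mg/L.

Overall dilution factor = 2 × 10 × 6.019 × 20 × 4 = 9630.
49.7 g/L / 9630 = 5.16 × 10⁻³ g/L = 5.16 mg/L.

5.16 mg/L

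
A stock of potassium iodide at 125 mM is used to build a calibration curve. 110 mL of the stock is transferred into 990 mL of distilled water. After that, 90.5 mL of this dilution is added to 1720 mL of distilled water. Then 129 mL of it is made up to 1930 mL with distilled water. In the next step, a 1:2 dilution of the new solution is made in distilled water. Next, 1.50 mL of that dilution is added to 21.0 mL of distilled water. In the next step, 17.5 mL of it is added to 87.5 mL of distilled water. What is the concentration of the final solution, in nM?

232 nM

Overall dilution factor = 10 × 20.01 × 14.96 × 2 × 15 × 6 = 5.39 × 10⁵.
125 mM / 5.39 × 10⁵ = 2.32 × 10⁻⁴ mM = 232 nM.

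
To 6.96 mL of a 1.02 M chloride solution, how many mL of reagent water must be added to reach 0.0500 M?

V₂ = C₁V₁/C₂ = 1.02 × 6.96 / 0.0500 = 142 mL.
Diluent to add = V₂ − V₁ = 142 − 6.96 = 135 mL.

135 mL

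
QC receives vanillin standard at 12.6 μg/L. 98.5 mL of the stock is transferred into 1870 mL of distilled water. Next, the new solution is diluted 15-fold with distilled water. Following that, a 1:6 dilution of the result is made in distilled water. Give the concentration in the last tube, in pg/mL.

7.01 pg/mL

Overall dilution factor = 19.98 × 15 × 6 = 1799.
12.6 μg/L / 1799 = 7.01 × 10⁻³ μg/L = 7.01 pg/mL.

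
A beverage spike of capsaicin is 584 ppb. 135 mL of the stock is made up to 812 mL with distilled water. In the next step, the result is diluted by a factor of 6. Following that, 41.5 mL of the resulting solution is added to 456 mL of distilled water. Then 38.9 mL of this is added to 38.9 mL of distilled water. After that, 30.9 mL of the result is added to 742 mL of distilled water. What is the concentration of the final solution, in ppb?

0.0270 ppb

Overall dilution factor = 6.015 × 6 × 11.99 × 2 × 25.01 = 2.16 × 10⁴.
584 ppb / 2.16 × 10⁴ = 0.0270 ppb.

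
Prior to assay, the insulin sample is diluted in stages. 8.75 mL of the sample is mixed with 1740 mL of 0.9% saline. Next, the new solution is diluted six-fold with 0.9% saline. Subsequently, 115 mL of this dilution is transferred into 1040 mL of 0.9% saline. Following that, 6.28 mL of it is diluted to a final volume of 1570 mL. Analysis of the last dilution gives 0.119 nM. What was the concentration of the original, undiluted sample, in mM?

0.358 mM

Overall dilution factor = 199.9 × 6 × 10.04 × 250 = 3.01 × 10⁶.
Original = 0.119 nM × 3.01 × 10⁶ = 3.58 × 10⁵ nM = 0.358 mM.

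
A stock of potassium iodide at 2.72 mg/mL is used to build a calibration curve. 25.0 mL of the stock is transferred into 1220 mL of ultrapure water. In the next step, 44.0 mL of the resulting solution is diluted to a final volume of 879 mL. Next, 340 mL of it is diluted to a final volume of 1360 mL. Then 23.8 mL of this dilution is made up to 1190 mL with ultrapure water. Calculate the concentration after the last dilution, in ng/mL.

13.7 ng/mL

Overall dilution factor = 49.80 × 19.98 × 4 × 50 = 1.99 × 10⁵.
2.72 mg/mL / 1.99 × 10⁵ = 1.37 × 10⁻⁵ mg/mL = 13.7 ng/mL.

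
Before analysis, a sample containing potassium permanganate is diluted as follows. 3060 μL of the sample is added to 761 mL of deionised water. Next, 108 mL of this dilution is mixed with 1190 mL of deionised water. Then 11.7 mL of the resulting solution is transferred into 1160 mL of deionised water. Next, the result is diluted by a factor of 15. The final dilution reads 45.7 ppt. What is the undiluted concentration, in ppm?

206 ppm

Overall dilution factor = 249.7 × 12.02 × 100.1 × 15 = 4.51 × 10⁶.
Original = 45.7 ppt × 4.51 × 10⁶ = 2.06 × 10⁸ ppt = 206 ppm.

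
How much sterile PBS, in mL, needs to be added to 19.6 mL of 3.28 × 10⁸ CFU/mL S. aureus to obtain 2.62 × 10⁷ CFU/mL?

226 mL

V₂ = C₁V₁/C₂ = 3.28 × 10⁸ × 19.6 / 2.62 × 10⁷ = 245 mL.
Diluent to add = V₂ − V₁ = 245 − 19.6 = 226 mL.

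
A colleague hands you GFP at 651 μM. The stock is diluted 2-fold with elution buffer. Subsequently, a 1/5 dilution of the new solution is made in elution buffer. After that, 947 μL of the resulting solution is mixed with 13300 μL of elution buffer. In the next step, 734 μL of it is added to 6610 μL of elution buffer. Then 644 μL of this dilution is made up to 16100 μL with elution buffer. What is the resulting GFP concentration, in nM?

Overall dilution factor = 2 × 5 × 15.04 × 10.01 × 25 = 3.76 × 10⁴.
651 μM / 3.76 × 10⁴ = 0.0173 μM = 17.3 nM.

17.3 nM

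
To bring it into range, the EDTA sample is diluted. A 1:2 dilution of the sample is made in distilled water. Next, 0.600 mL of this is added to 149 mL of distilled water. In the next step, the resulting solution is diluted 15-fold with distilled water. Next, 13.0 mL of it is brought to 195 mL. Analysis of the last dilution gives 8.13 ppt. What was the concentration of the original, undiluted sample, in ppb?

Overall dilution factor = 2 × 249.3 × 15 × 15 = 1.12 × 10⁵.
Original = 8.13 ppt × 1.12 × 10⁵ = 9.12 × 10⁵ ppt = 912 ppb.

912 ppb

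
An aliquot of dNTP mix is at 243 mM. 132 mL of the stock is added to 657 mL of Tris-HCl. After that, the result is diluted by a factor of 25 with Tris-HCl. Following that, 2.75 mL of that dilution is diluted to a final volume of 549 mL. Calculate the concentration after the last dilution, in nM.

Overall dilution factor = 5.977 × 25 × 199.6 = 2.98 × 10⁴.
243 mM / 2.98 × 10⁴ = 8.15 × 10⁻³ mM = 8150 nM.

8150 nM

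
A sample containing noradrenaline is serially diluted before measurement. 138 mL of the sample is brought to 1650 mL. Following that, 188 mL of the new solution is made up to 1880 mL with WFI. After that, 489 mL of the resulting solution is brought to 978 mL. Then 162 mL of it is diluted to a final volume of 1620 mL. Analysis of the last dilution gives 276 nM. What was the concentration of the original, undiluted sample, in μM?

Overall dilution factor = 11.96 × 10 × 2 × 10 = 2391.
Original = 276 nM × 2391 = 6.60 × 10⁵ nM = 660 μM.

660 μM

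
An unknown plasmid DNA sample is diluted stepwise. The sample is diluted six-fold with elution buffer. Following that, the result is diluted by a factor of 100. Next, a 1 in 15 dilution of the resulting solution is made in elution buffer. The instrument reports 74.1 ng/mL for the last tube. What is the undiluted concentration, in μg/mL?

Overall dilution factor = 6 × 100 × 15 = 9000.
Original = 74.1 ng/mL × 9000 = 6.67 × 10⁵ ng/mL = 667 μg/mL.

667 μg/mL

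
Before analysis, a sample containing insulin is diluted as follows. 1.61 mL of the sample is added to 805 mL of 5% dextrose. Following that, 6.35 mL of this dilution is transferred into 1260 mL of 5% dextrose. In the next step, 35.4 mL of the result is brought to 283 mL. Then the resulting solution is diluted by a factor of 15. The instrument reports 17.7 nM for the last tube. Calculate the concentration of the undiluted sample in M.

Overall dilution factor = 501 × 199.4 × 7.994 × 15 = 1.20 × 10⁷.
Original = 17.7 nM × 1.20 × 10⁷ = 2.12 × 10⁸ nM = 0.212 M.

0.212 M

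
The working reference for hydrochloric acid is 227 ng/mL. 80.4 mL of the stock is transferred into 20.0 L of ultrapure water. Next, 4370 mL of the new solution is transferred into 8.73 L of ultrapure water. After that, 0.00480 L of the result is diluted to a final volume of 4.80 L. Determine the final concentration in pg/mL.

0.303 pg/mL

Overall dilution factor = 249.8 × 2.998 × 1000 = 7.49 × 10⁵.
227 ng/mL / 7.49 × 10⁵ = 3.03 × 10⁻⁴ ng/mL = 0.303 pg/mL.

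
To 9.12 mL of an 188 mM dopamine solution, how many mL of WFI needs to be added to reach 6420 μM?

6420 μM = 6.42 mM.
V₂ = C₁V₁/C₂ = 188 × 9.12 / 6.42 = 267 mL.
Diluent to add = V₂ − V₁ = 267 − 9.12 = 258 mL.

258 mL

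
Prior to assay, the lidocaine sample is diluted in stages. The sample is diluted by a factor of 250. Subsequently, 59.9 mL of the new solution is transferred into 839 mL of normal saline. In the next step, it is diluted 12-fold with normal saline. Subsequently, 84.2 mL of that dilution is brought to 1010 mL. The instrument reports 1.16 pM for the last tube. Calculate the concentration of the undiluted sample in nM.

626 nM

Overall dilution factor = 250 × 15.01 × 12 × 12.00 = 5.40 × 10⁵.
Original = 1.16 pM × 5.40 × 10⁵ = 6.26 × 10⁵ pM = 626 nM.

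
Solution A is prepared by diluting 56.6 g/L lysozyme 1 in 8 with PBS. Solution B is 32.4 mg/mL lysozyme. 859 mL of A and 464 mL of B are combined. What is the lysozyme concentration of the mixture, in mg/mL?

16.0 mg/mL

C_A = 56.6 g/L / 8 = 7.08 g/L.
C_B = 32.4 mg/mL = 32.4 g/L.
C_mix = (C_A·V_A + C_B·V_B)/(V_A + V_B) = (7.08×859 + 32.4×464) / 1323 = 16.0 g/L = 16.0 mg/mL.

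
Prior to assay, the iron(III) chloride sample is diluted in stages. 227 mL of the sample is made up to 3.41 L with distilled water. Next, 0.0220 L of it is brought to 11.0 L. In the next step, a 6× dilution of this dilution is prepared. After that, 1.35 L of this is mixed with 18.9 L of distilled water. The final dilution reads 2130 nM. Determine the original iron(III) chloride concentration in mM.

1440 mM

Overall dilution factor = 15.02 × 500 × 6 × 15 = 6.76 × 10⁵.
Original = 2130 nM × 6.76 × 10⁵ = 1.44 × 10⁹ nM = 1440 mM.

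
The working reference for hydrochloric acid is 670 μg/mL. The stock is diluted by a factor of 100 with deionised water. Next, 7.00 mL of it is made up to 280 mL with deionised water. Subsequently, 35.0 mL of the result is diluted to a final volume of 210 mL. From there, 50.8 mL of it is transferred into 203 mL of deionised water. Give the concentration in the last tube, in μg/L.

Overall dilution factor = 100 × 40 × 6 × 4.996 = 1.20 × 10⁵.
670 μg/mL / 1.20 × 10⁵ = 5.59 × 10⁻³ μg/mL = 5.59 μg/L.

5.59 μg/L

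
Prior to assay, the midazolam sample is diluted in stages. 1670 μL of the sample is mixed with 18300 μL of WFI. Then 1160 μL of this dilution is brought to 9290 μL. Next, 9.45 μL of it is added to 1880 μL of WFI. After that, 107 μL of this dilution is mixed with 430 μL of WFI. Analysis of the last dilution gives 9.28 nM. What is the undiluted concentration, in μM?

892 μM

Overall dilution factor = 11.96 × 8.009 × 199.9 × 5.019 = 9.61 × 10⁴.
Original = 9.28 nM × 9.61 × 10⁴ = 8.92 × 10⁵ nM = 892 μM.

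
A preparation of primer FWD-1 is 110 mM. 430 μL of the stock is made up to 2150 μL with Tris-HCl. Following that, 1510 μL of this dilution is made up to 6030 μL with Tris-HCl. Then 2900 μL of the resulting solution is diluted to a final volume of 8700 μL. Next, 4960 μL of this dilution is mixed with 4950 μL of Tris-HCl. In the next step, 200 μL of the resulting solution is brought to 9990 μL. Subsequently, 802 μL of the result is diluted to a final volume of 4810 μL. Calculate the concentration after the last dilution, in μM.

Overall dilution factor = 5 × 3.993 × 3 × 1.998 × 49.95 × 5.998 = 3.59 × 10⁴.
110 mM / 3.59 × 10⁴ = 3.07 × 10⁻³ mM = 3.07 μM.

3.07 μM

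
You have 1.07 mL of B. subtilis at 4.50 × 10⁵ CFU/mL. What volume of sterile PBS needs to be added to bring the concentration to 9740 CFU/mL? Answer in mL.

48.4 mL

V₂ = C₁V₁/C₂ = 4.50 × 10⁵ × 1.07 / 9740 = 49.4 mL.
Diluent to add = V₂ − V₁ = 49.4 − 1.07 = 48.4 mL.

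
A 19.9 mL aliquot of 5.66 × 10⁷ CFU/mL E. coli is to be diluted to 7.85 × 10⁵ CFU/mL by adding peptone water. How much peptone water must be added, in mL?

1410 mL

V₂ = C₁V₁/C₂ = 5.66 × 10⁷ × 19.9 / 7.85 × 10⁵ = 1435 mL.
Diluent to add = V₂ − V₁ = 1435 − 19.9 = 1410 mL.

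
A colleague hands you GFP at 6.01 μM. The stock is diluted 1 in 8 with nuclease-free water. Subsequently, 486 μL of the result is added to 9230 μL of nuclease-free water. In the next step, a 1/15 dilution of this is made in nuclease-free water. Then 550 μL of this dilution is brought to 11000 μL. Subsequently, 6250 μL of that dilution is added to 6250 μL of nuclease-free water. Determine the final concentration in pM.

Overall dilution factor = 8 × 19.99 × 15 × 20 × 2 = 9.60 × 10⁴.
6.01 μM / 9.60 × 10⁴ = 6.26 × 10⁻⁵ μM = 62.6 pM.

62.6 pM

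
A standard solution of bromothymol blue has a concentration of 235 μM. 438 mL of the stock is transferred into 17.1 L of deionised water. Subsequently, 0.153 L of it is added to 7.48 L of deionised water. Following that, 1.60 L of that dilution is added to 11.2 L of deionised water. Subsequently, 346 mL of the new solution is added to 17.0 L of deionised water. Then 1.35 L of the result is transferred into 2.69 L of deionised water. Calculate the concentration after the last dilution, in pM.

98.0 pM

Overall dilution factor = 40.04 × 49.89 × 8 × 50.13 × 2.993 = 2.40 × 10⁶.
235 μM / 2.40 × 10⁶ = 9.80 × 10⁻⁵ μM = 98.0 pM.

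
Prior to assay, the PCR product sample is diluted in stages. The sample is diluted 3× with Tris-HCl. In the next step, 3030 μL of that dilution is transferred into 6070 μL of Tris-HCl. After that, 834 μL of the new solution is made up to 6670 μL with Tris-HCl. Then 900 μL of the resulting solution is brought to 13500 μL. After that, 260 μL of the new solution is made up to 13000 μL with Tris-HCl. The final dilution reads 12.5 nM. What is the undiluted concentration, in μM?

676 μM

Overall dilution factor = 3 × 3.003 × 7.998 × 15 × 50 = 5.40 × 10⁴.
Original = 12.5 nM × 5.40 × 10⁴ = 6.76 × 10⁵ nM = 676 μM.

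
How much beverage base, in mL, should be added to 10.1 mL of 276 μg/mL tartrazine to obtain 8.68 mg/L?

311 mL

8.68 mg/L = 8.68 μg/mL.
V₂ = C₁V₁/C₂ = 276 × 10.1 / 8.68 = 321 mL.
Diluent to add = V₂ − V₁ = 321 − 10.1 = 311 mL.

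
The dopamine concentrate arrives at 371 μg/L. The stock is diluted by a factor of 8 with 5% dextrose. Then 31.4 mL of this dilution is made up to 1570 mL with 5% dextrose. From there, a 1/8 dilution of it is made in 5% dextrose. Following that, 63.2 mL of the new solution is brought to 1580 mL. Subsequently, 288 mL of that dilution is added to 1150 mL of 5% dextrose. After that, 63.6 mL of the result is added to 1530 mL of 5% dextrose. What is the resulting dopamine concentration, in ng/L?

0.0371 ng/L

Overall dilution factor = 8 × 50 × 8 × 25 × 4.993 × 25.06 = 1.00 × 10⁷.
371 μg/L / 1.00 × 10⁷ = 3.71 × 10⁻⁵ μg/L = 0.0371 ng/L.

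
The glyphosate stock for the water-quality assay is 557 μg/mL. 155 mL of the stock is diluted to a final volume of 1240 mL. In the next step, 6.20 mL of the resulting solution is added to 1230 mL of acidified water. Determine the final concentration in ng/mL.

349 ng/mL

Overall dilution factor = 8 × 199.4 = 1595.
557 μg/mL / 1595 = 0.349 μg/mL = 349 ng/mL.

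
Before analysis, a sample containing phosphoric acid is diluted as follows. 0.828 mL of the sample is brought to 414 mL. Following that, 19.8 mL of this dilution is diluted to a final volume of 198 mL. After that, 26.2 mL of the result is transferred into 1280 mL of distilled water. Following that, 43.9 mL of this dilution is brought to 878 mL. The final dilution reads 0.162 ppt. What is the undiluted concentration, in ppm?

0.808 ppm

Overall dilution factor = 500 × 10 × 49.85 × 20 = 4.99 × 10⁶.
Original = 0.162 ppt × 4.99 × 10⁶ = 8.08 × 10⁵ ppt = 0.808 ppm.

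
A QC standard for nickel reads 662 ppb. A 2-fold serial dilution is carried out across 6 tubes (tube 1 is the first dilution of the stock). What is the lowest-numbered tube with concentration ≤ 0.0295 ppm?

tube 5

Tube n has concentration 662 ppb / 2ⁿ.
Need 2ⁿ ≥ 662 ppb / 0.0295 ppm = 22.4, so n ≥ 4.49.
First such tube: n = 5.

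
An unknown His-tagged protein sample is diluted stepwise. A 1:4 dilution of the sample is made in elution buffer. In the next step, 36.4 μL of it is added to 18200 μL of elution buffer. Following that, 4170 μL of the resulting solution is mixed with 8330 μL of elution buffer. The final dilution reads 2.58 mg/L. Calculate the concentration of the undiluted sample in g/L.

Overall dilution factor = 4 × 501 × 2.998 = 6007.
Original = 2.58 mg/L × 6007 = 1.55 × 10⁴ mg/L = 15.5 g/L.

15.5 g/L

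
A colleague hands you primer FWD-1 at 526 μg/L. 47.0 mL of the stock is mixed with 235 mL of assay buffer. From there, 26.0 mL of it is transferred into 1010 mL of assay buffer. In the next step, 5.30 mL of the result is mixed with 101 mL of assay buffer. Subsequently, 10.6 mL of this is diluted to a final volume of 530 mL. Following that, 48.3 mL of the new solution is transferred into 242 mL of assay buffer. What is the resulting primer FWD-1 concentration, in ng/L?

0.365 ng/L

Overall dilution factor = 6 × 39.85 × 20.06 × 50 × 6.010 = 1.44 × 10⁶.
526 μg/L / 1.44 × 10⁶ = 3.65 × 10⁻⁴ μg/L = 0.365 ng/L.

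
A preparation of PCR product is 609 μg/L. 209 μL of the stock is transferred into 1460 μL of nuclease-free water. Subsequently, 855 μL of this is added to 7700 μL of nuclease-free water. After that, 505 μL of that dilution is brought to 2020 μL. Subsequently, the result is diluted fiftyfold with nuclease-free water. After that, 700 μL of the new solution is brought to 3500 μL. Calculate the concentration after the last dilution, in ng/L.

7.62 ng/L

Overall dilution factor = 7.986 × 10.01 × 4 × 50 × 5 = 7.99 × 10⁴.
609 μg/L / 7.99 × 10⁴ = 7.62 × 10⁻³ μg/L = 7.62 ng/L.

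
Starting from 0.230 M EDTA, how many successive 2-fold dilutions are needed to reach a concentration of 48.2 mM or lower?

Need 2ⁿ ≥ 4.77, so n ≥ log(4.77)/log(2) = 2.25.
Minimum whole steps: n = 3.

3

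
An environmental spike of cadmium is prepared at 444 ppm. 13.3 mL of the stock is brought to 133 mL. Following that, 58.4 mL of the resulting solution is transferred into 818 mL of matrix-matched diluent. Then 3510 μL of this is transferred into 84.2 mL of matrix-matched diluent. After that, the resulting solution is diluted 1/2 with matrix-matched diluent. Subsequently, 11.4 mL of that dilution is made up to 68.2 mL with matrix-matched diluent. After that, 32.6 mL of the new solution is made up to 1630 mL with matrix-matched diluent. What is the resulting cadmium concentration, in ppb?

0.198 ppb

Overall dilution factor = 10 × 15.01 × 24.99 × 2 × 5.982 × 50 = 2.24 × 10⁶.
444 ppm / 2.24 × 10⁶ = 1.98 × 10⁻⁴ ppm = 0.198 ppb.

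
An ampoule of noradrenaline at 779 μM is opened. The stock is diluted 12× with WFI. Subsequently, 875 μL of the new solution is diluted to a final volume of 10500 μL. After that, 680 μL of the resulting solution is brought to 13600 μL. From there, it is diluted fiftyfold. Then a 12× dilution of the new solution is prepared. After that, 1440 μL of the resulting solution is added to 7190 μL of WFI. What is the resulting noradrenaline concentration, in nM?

Overall dilution factor = 12 × 12 × 20 × 50 × 12 × 5.993 = 1.04 × 10⁷.
779 μM / 1.04 × 10⁷ = 7.52 × 10⁻⁵ μM = 0.0752 nM.

0.0752 nM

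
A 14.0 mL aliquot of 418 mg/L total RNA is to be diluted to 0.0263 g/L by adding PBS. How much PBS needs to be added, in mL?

209 mL

0.0263 g/L = 26.3 mg/L.
V₂ = C₁V₁/C₂ = 418 × 14.0 / 26.3 = 223 mL.
Diluent to add = V₂ − V₁ = 223 − 14.0 = 209 mL.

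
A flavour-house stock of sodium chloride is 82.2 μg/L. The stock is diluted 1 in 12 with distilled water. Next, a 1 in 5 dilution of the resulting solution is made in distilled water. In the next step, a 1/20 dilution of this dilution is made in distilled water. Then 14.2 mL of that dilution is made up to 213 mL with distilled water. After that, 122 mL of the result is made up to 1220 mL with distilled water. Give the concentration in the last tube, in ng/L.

0.457 ng/L

Overall dilution factor = 12 × 5 × 20 × 15 × 10 = 1.80 × 10⁵.
82.2 μg/L / 1.80 × 10⁵ = 4.57 × 10⁻⁴ μg/L = 0.457 ng/L.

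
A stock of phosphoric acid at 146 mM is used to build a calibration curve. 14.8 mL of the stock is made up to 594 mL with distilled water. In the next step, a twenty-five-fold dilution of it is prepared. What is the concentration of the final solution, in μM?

146 μM

Overall dilution factor = 40.14 × 25 = 1003.
146 mM / 1003 = 0.146 mM = 146 μM.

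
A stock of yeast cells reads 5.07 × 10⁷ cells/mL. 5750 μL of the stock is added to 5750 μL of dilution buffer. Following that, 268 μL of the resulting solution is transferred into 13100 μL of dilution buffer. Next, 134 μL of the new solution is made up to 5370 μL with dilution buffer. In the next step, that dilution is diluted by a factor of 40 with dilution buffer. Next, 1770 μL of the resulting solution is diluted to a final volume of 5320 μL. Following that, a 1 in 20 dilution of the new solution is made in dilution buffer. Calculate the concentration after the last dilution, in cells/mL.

5.27 cells/mL

Overall dilution factor = 2 × 49.88 × 40.07 × 40 × 3.006 × 20 = 9.61 × 10⁶.
5.07 × 10⁷ cells/mL / 9.61 × 10⁶ = 5.27 cells/mL.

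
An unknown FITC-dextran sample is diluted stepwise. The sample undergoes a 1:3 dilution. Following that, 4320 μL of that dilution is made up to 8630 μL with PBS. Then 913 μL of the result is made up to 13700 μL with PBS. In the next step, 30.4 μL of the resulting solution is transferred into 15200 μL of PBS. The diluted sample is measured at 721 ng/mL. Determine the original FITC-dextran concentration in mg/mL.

Overall dilution factor = 3 × 1.998 × 15.01 × 501 = 4.51 × 10⁴.
Original = 721 ng/mL × 4.51 × 10⁴ = 3.25 × 10⁷ ng/mL = 32.5 mg/mL.

32.5 mg/mL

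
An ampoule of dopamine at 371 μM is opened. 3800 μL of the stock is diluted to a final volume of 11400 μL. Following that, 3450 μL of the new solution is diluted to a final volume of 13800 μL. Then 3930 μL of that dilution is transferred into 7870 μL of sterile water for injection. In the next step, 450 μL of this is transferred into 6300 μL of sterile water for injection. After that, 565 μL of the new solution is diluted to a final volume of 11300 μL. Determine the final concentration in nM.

Overall dilution factor = 3 × 4 × 3.003 × 15 × 20 = 1.08 × 10⁴.
371 μM / 1.08 × 10⁴ = 0.0343 μM = 34.3 nM.

34.3 nM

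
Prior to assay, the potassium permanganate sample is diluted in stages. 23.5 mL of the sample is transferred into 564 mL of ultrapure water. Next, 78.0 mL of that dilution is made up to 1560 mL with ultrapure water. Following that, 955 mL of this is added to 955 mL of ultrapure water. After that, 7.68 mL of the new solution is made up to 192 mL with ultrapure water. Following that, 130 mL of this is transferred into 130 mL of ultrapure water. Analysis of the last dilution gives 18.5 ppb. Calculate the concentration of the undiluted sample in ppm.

Overall dilution factor = 25 × 20 × 2 × 25 × 2 = 5.00 × 10⁴.
Original = 18.5 ppb × 5.00 × 10⁴ = 9.25 × 10⁵ ppb = 925 ppm.

925 ppm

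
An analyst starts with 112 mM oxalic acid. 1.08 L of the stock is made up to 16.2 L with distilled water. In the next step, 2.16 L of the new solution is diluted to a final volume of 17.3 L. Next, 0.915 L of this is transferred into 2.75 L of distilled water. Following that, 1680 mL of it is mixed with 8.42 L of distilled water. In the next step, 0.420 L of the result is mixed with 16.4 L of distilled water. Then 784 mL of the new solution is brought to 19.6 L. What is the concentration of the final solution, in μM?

0.0387 μM

Overall dilution factor = 15 × 8.009 × 4.005 × 6.012 × 40.05 × 25 = 2.90 × 10⁶.
112 mM / 2.90 × 10⁶ = 3.87 × 10⁻⁵ mM = 0.0387 μM.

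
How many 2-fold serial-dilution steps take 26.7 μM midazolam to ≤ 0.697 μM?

Need 2ⁿ ≥ 38.3, so n ≥ log(38.3)/log(2) = 5.26.
Minimum whole steps: n = 6.

6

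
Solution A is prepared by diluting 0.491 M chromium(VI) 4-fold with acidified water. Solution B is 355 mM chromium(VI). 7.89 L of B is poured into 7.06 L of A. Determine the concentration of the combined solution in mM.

245 mM

C_A = 0.491 M / 4 = 0.123 M.
C_B = 355 mM = 0.355 M.
C_mix = (C_A·V_A + C_B·V_B)/(V_A + V_B) = (0.123×7.06 + 0.355×7.89) / 14.95 = 0.245 M = 245 mM.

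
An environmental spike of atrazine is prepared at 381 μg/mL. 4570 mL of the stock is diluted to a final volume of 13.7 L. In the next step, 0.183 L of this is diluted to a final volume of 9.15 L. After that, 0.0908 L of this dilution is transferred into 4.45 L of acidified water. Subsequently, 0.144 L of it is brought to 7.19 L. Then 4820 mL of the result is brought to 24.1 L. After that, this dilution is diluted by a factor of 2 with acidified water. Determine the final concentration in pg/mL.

102 pg/mL

Overall dilution factor = 2.998 × 50 × 50.01 × 49.93 × 5 × 2 = 3.74 × 10⁶.
381 μg/mL / 3.74 × 10⁶ = 1.02 × 10⁻⁴ μg/mL = 102 pg/mL.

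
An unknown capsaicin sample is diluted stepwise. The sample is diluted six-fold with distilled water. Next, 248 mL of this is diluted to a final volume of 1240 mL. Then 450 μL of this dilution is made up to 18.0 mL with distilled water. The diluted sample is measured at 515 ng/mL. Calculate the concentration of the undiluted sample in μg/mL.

618 μg/mL

Overall dilution factor = 6 × 5 × 40 = 1200.
Original = 515 ng/mL × 1200 = 6.18 × 10⁵ ng/mL = 618 μg/mL.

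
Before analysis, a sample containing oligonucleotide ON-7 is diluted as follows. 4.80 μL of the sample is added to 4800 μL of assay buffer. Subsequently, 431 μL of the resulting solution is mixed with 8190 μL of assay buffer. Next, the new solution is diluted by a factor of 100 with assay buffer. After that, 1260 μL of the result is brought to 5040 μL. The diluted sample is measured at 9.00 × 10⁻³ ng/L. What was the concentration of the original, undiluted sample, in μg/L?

72.1 μg/L

Overall dilution factor = 1001 × 20.00 × 100 × 4 = 8.01 × 10⁶.
Original = 9.00 × 10⁻³ ng/L × 8.01 × 10⁶ = 7.21 × 10⁴ ng/L = 72.1 μg/L.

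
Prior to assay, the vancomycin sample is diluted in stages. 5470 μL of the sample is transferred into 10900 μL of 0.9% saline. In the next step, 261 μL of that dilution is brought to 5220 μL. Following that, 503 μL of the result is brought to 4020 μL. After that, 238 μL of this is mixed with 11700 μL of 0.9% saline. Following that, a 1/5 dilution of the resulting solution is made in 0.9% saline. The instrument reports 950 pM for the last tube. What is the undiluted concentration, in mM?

0.114 mM

Overall dilution factor = 2.993 × 20 × 7.992 × 50.16 × 5 = 1.20 × 10⁵.
Original = 950 pM × 1.20 × 10⁵ = 1.14 × 10⁸ pM = 0.114 mM.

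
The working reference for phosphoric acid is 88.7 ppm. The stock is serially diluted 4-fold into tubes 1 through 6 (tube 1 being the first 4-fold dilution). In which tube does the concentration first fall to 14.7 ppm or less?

Tube n has concentration 88.7 ppm / 4ⁿ.
Need 4ⁿ ≥ 88.7 ppm / 14.7 ppm = 6.03, so n ≥ 1.30.
First such tube: n = 2.

tube 2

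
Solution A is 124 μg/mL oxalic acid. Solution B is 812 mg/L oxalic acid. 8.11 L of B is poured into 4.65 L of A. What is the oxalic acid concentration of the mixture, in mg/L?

C_B = 812 mg/L = 812 μg/mL.
C_mix = (C_A·V_A + C_B·V_B)/(V_A + V_B) = (124×4.65 + 812×8.11) / 12.76 = 561 μg/mL = 561 mg/L.

561 mg/L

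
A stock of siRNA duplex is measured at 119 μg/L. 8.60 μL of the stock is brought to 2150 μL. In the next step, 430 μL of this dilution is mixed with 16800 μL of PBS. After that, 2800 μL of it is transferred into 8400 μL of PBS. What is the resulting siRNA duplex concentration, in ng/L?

Overall dilution factor = 250 × 40.07 × 4 = 4.01 × 10⁴.
119 μg/L / 4.01 × 10⁴ = 2.97 × 10⁻³ μg/L = 2.97 ng/L.

2.97 ng/L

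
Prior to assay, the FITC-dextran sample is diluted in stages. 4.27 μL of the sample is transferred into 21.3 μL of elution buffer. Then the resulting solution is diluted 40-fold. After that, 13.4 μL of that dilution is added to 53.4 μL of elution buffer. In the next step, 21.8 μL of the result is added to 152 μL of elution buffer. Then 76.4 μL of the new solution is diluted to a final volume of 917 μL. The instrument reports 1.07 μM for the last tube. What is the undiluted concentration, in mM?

Overall dilution factor = 5.988 × 40 × 4.985 × 7.972 × 12.00 = 1.14 × 10⁵.
Original = 1.07 μM × 1.14 × 10⁵ = 1.22 × 10⁵ μM = 122 mM.

122 mM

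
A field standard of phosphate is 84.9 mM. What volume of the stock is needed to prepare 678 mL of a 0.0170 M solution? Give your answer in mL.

136 mL

0.0170 M = 17.0 mM.
V₁ = C₂V₂/C₁ = 17.0 × 678 / 84.9 = 136 mL.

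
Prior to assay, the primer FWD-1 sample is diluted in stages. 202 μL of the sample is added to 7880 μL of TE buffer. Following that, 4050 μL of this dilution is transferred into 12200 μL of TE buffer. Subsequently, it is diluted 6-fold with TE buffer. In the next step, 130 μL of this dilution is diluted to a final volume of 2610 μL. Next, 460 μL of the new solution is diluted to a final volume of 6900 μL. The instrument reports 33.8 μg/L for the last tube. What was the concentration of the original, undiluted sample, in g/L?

9.80 g/L

Overall dilution factor = 40.01 × 4.012 × 6 × 20.08 × 15 = 2.90 × 10⁵.
Original = 33.8 μg/L × 2.90 × 10⁵ = 9.80 × 10⁶ μg/L = 9.80 g/L.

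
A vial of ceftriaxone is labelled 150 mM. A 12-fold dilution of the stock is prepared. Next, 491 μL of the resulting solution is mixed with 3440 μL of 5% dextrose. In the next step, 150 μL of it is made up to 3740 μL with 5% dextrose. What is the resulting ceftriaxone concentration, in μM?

Overall dilution factor = 12 × 8.006 × 24.93 = 2395.
150 mM / 2395 = 0.0626 mM = 62.6 μM.

62.6 μM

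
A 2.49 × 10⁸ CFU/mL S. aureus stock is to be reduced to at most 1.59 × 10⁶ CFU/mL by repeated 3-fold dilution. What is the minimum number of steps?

5

Need 3ⁿ ≥ 157, so n ≥ log(157)/log(3) = 4.60.
Minimum whole steps: n = 5.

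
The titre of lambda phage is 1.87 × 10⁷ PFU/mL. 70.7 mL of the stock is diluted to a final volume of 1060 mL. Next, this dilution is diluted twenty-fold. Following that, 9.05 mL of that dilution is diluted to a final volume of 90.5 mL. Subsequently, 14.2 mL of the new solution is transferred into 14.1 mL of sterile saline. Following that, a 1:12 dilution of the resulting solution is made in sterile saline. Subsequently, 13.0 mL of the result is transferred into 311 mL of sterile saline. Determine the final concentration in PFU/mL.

10.5 PFU/mL

Overall dilution factor = 14.99 × 20 × 10 × 1.993 × 12 × 24.92 = 1.79 × 10⁶.
1.87 × 10⁷ PFU/mL / 1.79 × 10⁶ = 10.5 PFU/mL.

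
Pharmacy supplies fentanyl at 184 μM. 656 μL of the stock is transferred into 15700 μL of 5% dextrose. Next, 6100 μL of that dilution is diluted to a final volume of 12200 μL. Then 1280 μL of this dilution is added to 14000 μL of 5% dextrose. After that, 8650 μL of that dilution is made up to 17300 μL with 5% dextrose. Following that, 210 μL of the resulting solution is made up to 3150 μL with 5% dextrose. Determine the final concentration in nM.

Overall dilution factor = 24.93 × 2 × 11.94 × 2 × 15 = 1.79 × 10⁴.
184 μM / 1.79 × 10⁴ = 0.0103 μM = 10.3 nM.

10.3 nM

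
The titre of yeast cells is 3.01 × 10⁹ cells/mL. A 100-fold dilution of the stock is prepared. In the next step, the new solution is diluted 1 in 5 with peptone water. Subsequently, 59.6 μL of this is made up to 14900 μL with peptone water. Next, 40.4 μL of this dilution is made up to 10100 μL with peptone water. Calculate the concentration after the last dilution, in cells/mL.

Overall dilution factor = 100 × 5 × 250 × 250 = 3.12 × 10⁷.
3.01 × 10⁹ cells/mL / 3.12 × 10⁷ = 96.3 cells/mL.

96.3 cells/mL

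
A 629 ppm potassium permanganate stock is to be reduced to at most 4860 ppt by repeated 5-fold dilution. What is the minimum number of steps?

8

Need 5ⁿ ≥ 1.29 × 10⁵, so n ≥ log(1.29 × 10⁵)/log(5) = 7.31.
Minimum whole steps: n = 8.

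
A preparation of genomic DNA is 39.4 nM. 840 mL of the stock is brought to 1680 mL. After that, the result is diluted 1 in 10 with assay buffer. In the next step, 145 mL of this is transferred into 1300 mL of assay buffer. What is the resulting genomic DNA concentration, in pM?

Overall dilution factor = 2 × 10 × 9.966 = 199.
39.4 nM / 199 = 0.198 nM = 198 pM.

198 pM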